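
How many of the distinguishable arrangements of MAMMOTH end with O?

Fix O in the last position and arrange the remaining 6 letters.
Those 6 letters have M appearing 3 times, giving (6)!/(3!) = 120.

120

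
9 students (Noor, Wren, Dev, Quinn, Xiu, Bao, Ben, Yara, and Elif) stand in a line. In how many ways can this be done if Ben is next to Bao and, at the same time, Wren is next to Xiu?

Treat {Ben,Bao} as one block (2 orders) and {Wren,Xiu} as another (2 orders).
That leaves 7 units to arrange: 2 × 2 × 7! = 4 × 5040 = 20160.

20160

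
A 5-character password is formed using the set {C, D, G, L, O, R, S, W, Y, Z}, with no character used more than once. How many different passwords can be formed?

30240

Choose and order 5 of the 10 symbols: the first character has 10 options, the next 9, and so on down to 6.
10 × 9 × 8 × 7 × 6 = 30240.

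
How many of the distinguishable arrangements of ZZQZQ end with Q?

4

With the last slot taken by Q, it remains to arrange the other 4 letters (ZZZQ).
Those 4 letters have Z appearing 3 times, giving (4)!/(3!) = 4.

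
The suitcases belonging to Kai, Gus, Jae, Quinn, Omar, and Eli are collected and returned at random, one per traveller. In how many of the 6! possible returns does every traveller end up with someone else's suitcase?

Count assignments avoiding every fixed point. For any j of the 6 travellers fixed to their own suitcase, the other 6−j can be arranged in (6−j)! ways.
By inclusion–exclusion this is Σ_{j=0}^{6} (−1)^j C(6,j)·(6−j)!.
Computing: 720 − 720 + 360 − 120 + 30 − 6 + 1 = 265.

265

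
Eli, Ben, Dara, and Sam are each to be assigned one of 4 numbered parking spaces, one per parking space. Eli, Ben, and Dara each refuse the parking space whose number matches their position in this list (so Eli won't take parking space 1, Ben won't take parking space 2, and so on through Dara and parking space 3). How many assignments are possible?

11

Let Aᵢ (for i ∈ {1, 2, 3}) be the placements that put person i in their forbidden parking space. Any j of these fix j positions, leaving (4−j)! ways to fill the rest, and there are C(3,j) ways to pick which j.
By inclusion–exclusion, the number of valid placements is Σ_{j=0}^{3} (−1)^j C(3,j)·(4−j)!.
Computing: 24 − 18 + 6 − 1 = 11.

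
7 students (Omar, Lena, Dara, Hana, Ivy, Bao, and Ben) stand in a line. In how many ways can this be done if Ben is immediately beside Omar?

1440

Treat {Ben, Omar} as a single unit. There are 6 units to order, and the pair itself can be ordered 2 ways.
That gives 2 × 6! = 2 × 720 = 1440.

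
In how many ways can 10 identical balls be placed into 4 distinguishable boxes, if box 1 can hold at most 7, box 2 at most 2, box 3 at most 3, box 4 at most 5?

Ignoring the caps, the number of non-negative solutions to x_1+…+x_4 = 10 is C(13,3) = 286.
Subtract solutions that violate a single cap (substitute x_i' = x_i − (cap_i+1)): x_1 ≥ 8 gives C(5,3) = 10; x_2 ≥ 3 gives C(10,3) = 120; x_3 ≥ 4 gives C(9,3) = 84; x_4 ≥ 6 gives C(7,3) = 35. Together 249.
Add back pairs where two caps are both exceeded: 0 + 0 + 0 + 20 + 4 + 1 = 25.
By inclusion–exclusion the count is 286 − 249 + 25 = 62.

62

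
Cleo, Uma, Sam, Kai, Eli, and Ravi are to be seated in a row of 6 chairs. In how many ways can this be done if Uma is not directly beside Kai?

480

Of the 6! = 720 arrangements, those with Uma and Kai adjacent number 2 × 5! = 240 (treat the pair as a block with 2 internal orders).
So 720 − 240 = 480 arrangements keep them apart.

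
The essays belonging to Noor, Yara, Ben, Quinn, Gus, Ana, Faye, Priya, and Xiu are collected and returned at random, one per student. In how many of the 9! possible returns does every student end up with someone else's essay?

133496

Let Aᵢ be the assignments in which student i gets their own essay. We want the size of the complement of A₁∪…∪A_9.
By inclusion–exclusion this is Σ_{j=0}^{9} (−1)^j C(9,j)·(9−j)!.
Computing: 362880 − 362880 + 181440 − 60480 + 15120 − 3024 + 504 − 72 + 9 − 1 = 133496.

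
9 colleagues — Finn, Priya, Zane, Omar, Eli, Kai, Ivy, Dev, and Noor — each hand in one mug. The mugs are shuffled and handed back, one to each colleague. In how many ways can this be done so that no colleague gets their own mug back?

133496

Let Aᵢ be the assignments in which colleague i gets their own mug. We want the size of the complement of A₁∪…∪A_9.
By inclusion–exclusion this is Σ_{j=0}^{9} (−1)^j C(9,j)·(9−j)!.
Computing: 362880 − 362880 + 181440 − 60480 + 15120 − 3024 + 504 − 72 + 9 − 1 = 133496.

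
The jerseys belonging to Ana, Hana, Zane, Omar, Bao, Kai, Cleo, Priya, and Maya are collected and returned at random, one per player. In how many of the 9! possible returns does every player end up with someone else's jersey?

133496

This is the derangement count D_9: permutations of 9 items with no fixed point.
By inclusion–exclusion this is Σ_{j=0}^{9} (−1)^j C(9,j)·(9−j)!.
Computing: 362880 − 362880 + 181440 − 60480 + 15120 − 3024 + 504 − 72 + 9 − 1 = 133496.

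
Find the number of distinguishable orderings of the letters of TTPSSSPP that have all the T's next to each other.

Treat the 2 copies of T as a single block. The multiset to arrange is then {TT, P, P, P, S, S, S}, 7 items in all.
That gives (7)!/(3!·3!) = 140 arrangements.

140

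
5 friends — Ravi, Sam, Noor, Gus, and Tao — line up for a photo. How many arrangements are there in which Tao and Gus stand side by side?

48

Treat {Tao, Gus} as a single unit. There are 4 units to order, and the pair itself can be ordered 2 ways.
So the count is 2·(4)! = 48.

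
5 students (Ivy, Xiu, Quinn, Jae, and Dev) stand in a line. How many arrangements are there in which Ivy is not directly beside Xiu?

Of the 5! = 120 arrangements, those with Ivy and Xiu adjacent number 2 × 4! = 48 (treat the pair as a block with 2 internal orders).
Complementary counting: 120 − 48 = 72.

72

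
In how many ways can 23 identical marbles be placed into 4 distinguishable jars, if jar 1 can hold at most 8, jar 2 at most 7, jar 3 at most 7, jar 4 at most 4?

20

Without the upper bounds there are C(26,3) = 2600 ways to split 23 among 4 jars.
Subtract solutions that violate a single cap (substitute x_i' = x_i − (cap_i+1)): x_1 ≥ 9 gives C(17,3) = 680; x_2 ≥ 8 gives C(18,3) = 816; x_3 ≥ 8 gives C(18,3) = 816; x_4 ≥ 5 gives C(21,3) = 1330. Together 3642.
Add back pairs where two caps are both exceeded: 84 + 84 + 220 + 120 + 286 + 286 = 1080.
Subtract triples: 0 + 4 + 4 + 10 = 18.
By inclusion–exclusion the count is 2600 − 3642 + 1080 − 18 = 20.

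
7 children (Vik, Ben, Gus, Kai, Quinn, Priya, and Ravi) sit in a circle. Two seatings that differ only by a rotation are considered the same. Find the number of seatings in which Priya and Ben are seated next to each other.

Treat {Priya, Ben} as one unit (2 internal orders) and seat the resulting 6 units around the table: (5)! circular arrangements.
So 2 × (5)! = 2 × 120 = 240.

240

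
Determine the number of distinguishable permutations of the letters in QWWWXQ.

60

QWWWXQ has 6 letters with Q appearing twice and W appearing 3 times.
So there are 6! / (3!·2!) = 60 distinguishable arrangements.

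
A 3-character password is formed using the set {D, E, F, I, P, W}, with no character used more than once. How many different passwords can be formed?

120

This is a permutation of 3 out of 6: P(6,3) = 6!/3!.
That product is 6 × 5 × 4 = 120.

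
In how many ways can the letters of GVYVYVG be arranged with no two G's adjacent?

150

There are 7!/(3!·2!·2!) = 210 arrangements of GVYVYVG in total.
If the two G's are adjacent, glue them into one block, leaving 6 items to arrange: (6)!/(3!·2!) = 60 ways.
Subtracting, 210 − 60 = 150 arrangements keep the G's apart.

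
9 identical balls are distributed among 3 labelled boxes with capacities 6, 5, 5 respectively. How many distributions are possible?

Without the upper bounds there are C(11,2) = 55 ways to split 9 among 3 boxes.
Subtract solutions that violate a single cap (substitute x_i' = x_i − (cap_i+1)): x_1 ≥ 7 gives C(4,2) = 6; x_2 ≥ 6 gives C(5,2) = 10; x_3 ≥ 6 gives C(5,2) = 10. Together 26.
No two caps can be exceeded simultaneously, so the pair terms are all 0.
By inclusion–exclusion the count is 55 − 26 + 0 = 29.

29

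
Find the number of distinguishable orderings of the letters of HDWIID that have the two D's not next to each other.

120

There are 6!/(2!·2!) = 180 arrangements of HDWIID in total.
If the two D's are adjacent, glue them into one block, leaving 5 items to arrange: (5)!/(2!) = 60 ways.
Subtracting, 180 − 60 = 120 arrangements keep the D's apart.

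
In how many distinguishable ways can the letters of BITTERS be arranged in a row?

2520

The 7 letters of BITTERS have repeats: T appearing twice.
Dividing 7! = 5040 by 2! = 2 for the repeated letters gives 2520.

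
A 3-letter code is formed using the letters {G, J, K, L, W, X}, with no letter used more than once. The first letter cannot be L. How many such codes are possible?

The first letter has 6−1 = 5 choices (anything except L).
The remaining 2 letters are filled from the other 5 symbols without repetition: 5 × 4 = 20.
Total: 5 × 20 = 100.

100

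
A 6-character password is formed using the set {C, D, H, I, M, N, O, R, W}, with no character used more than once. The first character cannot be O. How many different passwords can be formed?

53760

The first character has 9−1 = 8 choices (anything except O).
The remaining 5 characters are filled from the other 8 symbols without repetition: 8 × 7 × 6 × 5 × 4 = 6720.
Total: 8 × 6720 = 53760.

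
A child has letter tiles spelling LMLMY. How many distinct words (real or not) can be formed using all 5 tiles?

30

LMLMY has 5 letters with L appearing twice and M appearing twice.
The number of distinct arrangements is 5!/(2!·2!) = 120/4 = 30.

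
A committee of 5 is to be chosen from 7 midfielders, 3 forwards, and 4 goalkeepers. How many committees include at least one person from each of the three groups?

1288

With no constraint there are C(14,5) = 2002 possible selections.
Selections missing a whole group: no midfielders → C(7,5) = 21; no forwards → C(11,5) = 462; no goalkeepers → C(10,5) = 252.
Add back selections omitting two groups (i.e. drawn from a single group): C(7,5) + C(3,5) + C(4,5) = 21.
By inclusion–exclusion: 2002 − 735 + 21 = 1288.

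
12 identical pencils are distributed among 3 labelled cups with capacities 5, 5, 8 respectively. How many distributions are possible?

Ignoring the caps, the number of non-negative solutions to x_1+…+x_3 = 12 is C(14,2) = 91.
Subtract solutions that violate a single cap (substitute x_i' = x_i − (cap_i+1)): x_1 ≥ 6 gives C(8,2) = 28; x_2 ≥ 6 gives C(8,2) = 28; x_3 ≥ 9 gives C(5,2) = 10. Together 66.
Add back pairs where two caps are both exceeded: 1 + 0 + 0 = 1.
By inclusion–exclusion the count is 91 − 66 + 1 = 26.

26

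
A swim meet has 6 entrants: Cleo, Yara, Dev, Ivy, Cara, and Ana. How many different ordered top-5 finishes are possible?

720

There are 6 choices for 1st place, 5 for 2nd, and so on down to 2 for position 5.
That gives 6 × 5 × 4 × 3 × 2 = 720.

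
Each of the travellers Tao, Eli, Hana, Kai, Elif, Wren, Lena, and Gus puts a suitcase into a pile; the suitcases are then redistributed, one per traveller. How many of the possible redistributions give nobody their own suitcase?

Count assignments avoiding every fixed point. For any j of the 8 travellers fixed to their own suitcase, the other 8−j can be arranged in (8−j)! ways.
By inclusion–exclusion this is Σ_{j=0}^{8} (−1)^j C(8,j)·(8−j)!.
Computing: 40320 − 40320 + 20160 − 6720 + 1680 − 336 + 56 − 8 + 1 = 14833.

14833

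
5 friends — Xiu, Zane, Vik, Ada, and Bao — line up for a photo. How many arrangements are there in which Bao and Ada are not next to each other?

There are 5! = 120 arrangements in all. If Bao and Ada are adjacent, merging them into one block gives 2·(4)! = 48 arrangements.
So 120 − 48 = 72 arrangements keep them apart.

72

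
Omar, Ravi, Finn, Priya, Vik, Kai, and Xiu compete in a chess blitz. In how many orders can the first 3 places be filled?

210

There are 7 choices for 1st place, 6 for 2nd, and 5 for 3rd.
That gives 7 × 6 × 5 = 210.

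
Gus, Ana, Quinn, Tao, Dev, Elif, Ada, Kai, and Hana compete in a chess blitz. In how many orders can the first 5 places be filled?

There are 9 choices for 1st place, 8 for 2nd, and so on down to 5 for position 5.
That gives 9 × 8 × 7 × 6 × 5 = 15120.

15120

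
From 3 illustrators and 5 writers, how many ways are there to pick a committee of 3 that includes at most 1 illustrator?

Split by how many illustrators are chosen (0 through 1).
Sum: C(3,0)·C(5,3) + C(3,1)·C(5,2) = 10 + 30 = 40.

40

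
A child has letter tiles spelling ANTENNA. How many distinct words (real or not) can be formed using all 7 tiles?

420

ANTENNA has 7 letters with A appearing twice and N appearing 3 times.
The number of distinct arrangements is 7!/(3!·2!) = 5040/12 = 420.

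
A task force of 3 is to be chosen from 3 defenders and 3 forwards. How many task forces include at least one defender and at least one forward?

18

Unrestricted: C(6,3) = 20 ways to pick any 3 of the 6.
Subtract selections that omit an entire group: no defenders → C(3,3) = 1; no forwards → C(3,3) = 1.
Both groups omitted at once is impossible, so 20 − 2 = 18.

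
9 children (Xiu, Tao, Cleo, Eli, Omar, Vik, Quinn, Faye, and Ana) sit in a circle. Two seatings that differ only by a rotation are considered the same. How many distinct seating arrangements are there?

40320

Around a circle, 9 distinct people have 9!/9 = (8)! = 40320 rotationally distinct seatings.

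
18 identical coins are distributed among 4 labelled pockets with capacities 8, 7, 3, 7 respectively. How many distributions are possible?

100

Without the upper bounds there are C(21,3) = 1330 ways to split 18 among 4 pockets.
Subtract solutions that violate a single cap (substitute x_i' = x_i − (cap_i+1)): x_1 ≥ 9 gives C(12,3) = 220; x_2 ≥ 8 gives C(13,3) = 286; x_3 ≥ 4 gives C(17,3) = 680; x_4 ≥ 8 gives C(13,3) = 286. Together 1472.
Add back pairs where two caps are both exceeded: 4 + 56 + 4 + 84 + 10 + 84 = 242.
By inclusion–exclusion the count is 1330 − 1472 + 242 = 100.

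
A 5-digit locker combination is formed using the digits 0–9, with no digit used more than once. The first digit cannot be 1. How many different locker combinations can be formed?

The first digit has 10−1 = 9 choices (anything except 1).
The remaining 4 digits are filled from the other 9 symbols without repetition: 9 × 8 × 7 × 6 = 3024.
Total: 9 × 3024 = 27216.

27216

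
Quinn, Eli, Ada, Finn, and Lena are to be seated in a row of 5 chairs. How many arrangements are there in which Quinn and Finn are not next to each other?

72

There are 5! = 120 arrangements in all. If Quinn and Finn are adjacent, merging them into one block gives 2·(4)! = 48 arrangements.
Complementary counting: 120 − 48 = 72.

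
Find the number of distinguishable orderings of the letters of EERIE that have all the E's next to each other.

Treat the 3 copies of E as a single block. The multiset to arrange is then {EEE, I, R}, 3 items in all.
All 3 items are distinct, so there are (3)! = 6 arrangements.

6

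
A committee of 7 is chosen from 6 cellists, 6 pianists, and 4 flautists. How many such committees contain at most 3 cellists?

9360

Split by how many cellists are chosen (0 through 3).
Sum: C(6,0)·C(10,7) + C(6,1)·C(10,6) + C(6,2)·C(10,5) + C(6,3)·C(10,4) = 120 + 1260 + 3780 + 4200 = 9360.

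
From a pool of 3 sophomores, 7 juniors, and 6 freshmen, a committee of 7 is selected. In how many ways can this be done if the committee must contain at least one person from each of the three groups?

Total 7-person selections from all 16: C(16,7) = 11440.
Selections missing a whole group: no sophomores → C(13,7) = 1716; no juniors → C(9,7) = 36; no freshmen → C(10,7) = 120.
Add back selections omitting two groups (i.e. drawn from a single group): C(3,7) + C(7,7) + C(6,7) = 1.
By inclusion–exclusion: 11440 − 1872 + 1 = 9569.

9569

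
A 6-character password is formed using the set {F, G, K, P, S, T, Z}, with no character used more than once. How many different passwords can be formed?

5040

With no repetition, fill the 6 characters in order: 7 choices, then 6, down to 2.
That product is 7 × 6 × 5 × 4 × 3 × 2 = 5040.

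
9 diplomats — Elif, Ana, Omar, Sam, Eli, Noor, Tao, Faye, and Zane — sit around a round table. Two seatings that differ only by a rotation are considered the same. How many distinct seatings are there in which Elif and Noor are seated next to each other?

10080

Glue Elif and Noor into a block (2 internal orders). Seating 8 units around a circle gives (7)! arrangements.
So 2 × (7)! = 2 × 5040 = 10080.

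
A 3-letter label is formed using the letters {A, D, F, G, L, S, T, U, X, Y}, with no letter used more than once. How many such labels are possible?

With no repetition, fill the 3 letters in order: 10 choices, then 9, down to 8.
10 × 9 × 8 = 720.

720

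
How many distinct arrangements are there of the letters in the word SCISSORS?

1680

SCISSORS has 8 letters with S appearing 4 times.
So there are 8! / (4!) = 1680 distinguishable arrangements.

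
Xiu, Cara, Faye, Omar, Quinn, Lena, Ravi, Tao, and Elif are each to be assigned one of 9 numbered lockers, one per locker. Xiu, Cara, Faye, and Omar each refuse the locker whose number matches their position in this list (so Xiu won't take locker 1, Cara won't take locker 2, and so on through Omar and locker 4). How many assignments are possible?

229080

Let Aᵢ (for 1 ≤ i ≤ 4) be the placements that put person i in their forbidden locker. Any j of these fix j positions, leaving (9−j)! ways to fill the rest, and there are C(4,j) ways to pick which j.
By inclusion–exclusion, the number of valid placements is Σ_{j=0}^{4} (−1)^j C(4,j)·(9−j)!.
Computing: 362880 − 161280 + 30240 − 2880 + 120 = 229080.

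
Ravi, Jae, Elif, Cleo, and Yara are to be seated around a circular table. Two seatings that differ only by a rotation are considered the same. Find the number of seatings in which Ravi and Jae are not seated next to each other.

12

All circular seatings of 5 people number (4)! = 24.
Those with Ravi next to Jae: fuse the pair into one unit and seat 4 units around a circle — 2·(3)! = 12.
Subtracting, 24 − 12 = 12.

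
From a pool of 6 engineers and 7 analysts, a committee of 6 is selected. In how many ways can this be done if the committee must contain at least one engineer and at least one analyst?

1708

With no constraint there are C(13,6) = 1716 possible selections.
Selections missing a whole group: no engineers → C(7,6) = 7; no analysts → C(6,6) = 1.
Both groups omitted at once is impossible, so 1716 − 8 = 1708.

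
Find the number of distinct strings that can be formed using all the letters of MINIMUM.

420

MINIMUM has 7 letters with I appearing twice and M appearing 3 times.
So there are 7! / (3!·2!) = 420 distinguishable arrangements.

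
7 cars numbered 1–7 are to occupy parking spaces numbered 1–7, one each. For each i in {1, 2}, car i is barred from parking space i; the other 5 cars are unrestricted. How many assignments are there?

3720

Let Aᵢ (for i ∈ {1, 2}) be the placements that put car i in its forbidden parking space. Any j of these fix j positions, leaving (7−j)! ways to fill the rest, and there are C(2,j) ways to pick which j.
By inclusion–exclusion, the number of valid placements is Σ_{j=0}^{2} (−1)^j C(2,j)·(7−j)!.
Computing: 5040 − 1440 + 120 = 3720.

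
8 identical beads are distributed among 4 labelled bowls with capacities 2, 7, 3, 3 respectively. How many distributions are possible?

47

By stars and bars, unrestricted non-negative solutions to x_1+…+x_4 = 8 number C(8+3,3) = 165.
Subtract solutions that violate a single cap (substitute x_i' = x_i − (cap_i+1)): x_1 ≥ 3 gives C(8,3) = 56; x_2 ≥ 8 gives C(3,3) = 1; x_3 ≥ 4 gives C(7,3) = 35; x_4 ≥ 4 gives C(7,3) = 35. Together 127.
Add back pairs where two caps are both exceeded: 0 + 4 + 4 + 0 + 0 + 1 = 9.
By inclusion–exclusion the count is 165 − 127 + 9 = 47.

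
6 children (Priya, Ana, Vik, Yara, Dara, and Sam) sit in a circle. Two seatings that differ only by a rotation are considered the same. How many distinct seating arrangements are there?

120

Seat Priya anywhere (absorbing the rotational symmetry), then permute the other 5: (5)! = 120.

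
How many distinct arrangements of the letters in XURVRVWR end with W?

Fix W in the last position and arrange the remaining 7 letters.
Those 7 letters have R appearing 3 times and V appearing twice, giving (7)!/(3!·2!) = 420.

420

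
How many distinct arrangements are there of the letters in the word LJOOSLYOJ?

15120

LJOOSLYOJ has 9 letters with J appearing twice, L appearing twice, and O appearing 3 times.
Dividing 9! = 362880 by 3!·2!·2! = 24 for the repeated letters gives 15120.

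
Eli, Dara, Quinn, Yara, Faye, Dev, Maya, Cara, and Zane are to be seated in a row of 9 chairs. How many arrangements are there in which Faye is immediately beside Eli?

80640

Treat {Faye, Eli} as a single unit. There are 8 units to order, and the pair itself can be ordered 2 ways.
That gives 2 × 8! = 2 × 40320 = 80640.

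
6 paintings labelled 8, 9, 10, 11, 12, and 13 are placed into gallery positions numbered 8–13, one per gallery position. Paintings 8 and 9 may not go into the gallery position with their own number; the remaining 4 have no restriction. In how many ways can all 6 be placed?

504

Let Aᵢ (for i ∈ {8, 9}) be the placements that put painting i in its forbidden gallery position. Any j of these fix j positions, leaving (6−j)! ways to fill the rest, and there are C(2,j) ways to pick which j.
By inclusion–exclusion, the number of valid placements is Σ_{j=0}^{2} (−1)^j C(2,j)·(6−j)!.
Computing: 720 − 240 + 24 = 504.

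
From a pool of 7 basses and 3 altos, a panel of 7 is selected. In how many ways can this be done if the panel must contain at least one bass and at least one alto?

With no constraint there are C(10,7) = 120 possible selections.
Selections missing a whole group: no basses → C(3,7) = 0; no altos → C(7,7) = 1.
Both groups omitted at once is impossible, so 120 − 1 = 119.

119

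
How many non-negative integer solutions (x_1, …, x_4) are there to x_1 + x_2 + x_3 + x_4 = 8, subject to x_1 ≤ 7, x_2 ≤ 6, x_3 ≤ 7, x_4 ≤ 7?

Without the upper bounds there are C(11,3) = 165 ways to split 8 among 4 variables.
Subtract solutions that violate a single cap (substitute x_i' = x_i − (cap_i+1)): x_1 ≥ 8 gives C(3,3) = 1; x_2 ≥ 7 gives C(4,3) = 4; x_3 ≥ 8 gives C(3,3) = 1; x_4 ≥ 8 gives C(3,3) = 1. Together 7.
No two caps can be exceeded simultaneously, so the pair terms are all 0.
By inclusion–exclusion the count is 165 − 7 + 0 = 158.

158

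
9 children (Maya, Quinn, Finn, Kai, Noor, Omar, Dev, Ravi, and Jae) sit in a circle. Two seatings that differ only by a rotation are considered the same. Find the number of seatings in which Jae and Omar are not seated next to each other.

All circular seatings of 9 people number (8)! = 40320.
Those with Jae next to Omar: fuse the pair into one unit and seat 8 units around a circle — 2·(7)! = 10080.
Subtracting, 40320 − 10080 = 30240.

30240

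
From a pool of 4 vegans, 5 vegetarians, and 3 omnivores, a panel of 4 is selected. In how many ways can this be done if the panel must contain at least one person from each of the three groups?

With no constraint there are C(12,4) = 495 possible selections.
Subtract selections that omit an entire group: no vegans → C(8,4) = 70; no vegetarians → C(7,4) = 35; no omnivores → C(9,4) = 126.
Add back selections omitting two groups (i.e. drawn from a single group): C(4,4) + C(5,4) + C(3,4) = 6.
By inclusion–exclusion: 495 − 231 + 6 = 270.

270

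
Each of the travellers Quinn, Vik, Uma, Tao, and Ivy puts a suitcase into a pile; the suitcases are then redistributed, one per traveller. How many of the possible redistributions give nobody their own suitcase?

Count assignments avoiding every fixed point. For any j of the 5 travellers fixed to their own suitcase, the other 5−j can be arranged in (5−j)! ways.
By inclusion–exclusion this is Σ_{j=0}^{5} (−1)^j C(5,j)·(5−j)!.
Computing: 120 − 120 + 60 − 20 + 5 − 1 = 44.

44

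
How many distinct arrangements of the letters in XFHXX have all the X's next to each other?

6

Treat the 3 copies of X as a single block. The multiset to arrange is then {XXX, F, H}, 3 items in all.
All 3 items are distinct, so there are (3)! = 6 arrangements.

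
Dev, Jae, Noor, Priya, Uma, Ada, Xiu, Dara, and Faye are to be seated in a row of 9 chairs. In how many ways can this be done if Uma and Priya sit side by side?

Place the 7 others and the Uma-Priya pair as 8 objects in a line; the pair has 2 internal arrangements.
That gives 2 × 8! = 2 × 40320 = 80640.

80640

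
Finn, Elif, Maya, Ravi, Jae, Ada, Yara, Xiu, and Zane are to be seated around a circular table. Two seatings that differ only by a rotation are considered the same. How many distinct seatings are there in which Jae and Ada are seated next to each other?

10080

Treat {Jae, Ada} as one unit (2 internal orders) and seat the resulting 8 units around the table: (7)! circular arrangements.
So 2 × (7)! = 2 × 5040 = 10080.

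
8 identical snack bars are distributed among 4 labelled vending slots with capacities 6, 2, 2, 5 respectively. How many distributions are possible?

49

By stars and bars, unrestricted non-negative solutions to x_1+…+x_4 = 8 number C(8+3,3) = 165.
Subtract solutions that violate a single cap (substitute x_i' = x_i − (cap_i+1)): x_1 ≥ 7 gives C(4,3) = 4; x_2 ≥ 3 gives C(8,3) = 56; x_3 ≥ 3 gives C(8,3) = 56; x_4 ≥ 6 gives C(5,3) = 10. Together 126.
Add back pairs where two caps are both exceeded: 0 + 0 + 0 + 10 + 0 + 0 = 10.
By inclusion–exclusion the count is 165 − 126 + 10 = 49.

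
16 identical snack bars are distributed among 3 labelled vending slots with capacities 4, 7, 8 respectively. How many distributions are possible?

10

Ignoring the caps, the number of non-negative solutions to x_1+…+x_3 = 16 is C(18,2) = 153.
Subtract solutions that violate a single cap (substitute x_i' = x_i − (cap_i+1)): x_1 ≥ 5 gives C(13,2) = 78; x_2 ≥ 8 gives C(10,2) = 45; x_3 ≥ 9 gives C(9,2) = 36. Together 159.
Add back pairs where two caps are both exceeded: 10 + 6 + 0 = 16.
By inclusion–exclusion the count is 153 − 159 + 16 = 10.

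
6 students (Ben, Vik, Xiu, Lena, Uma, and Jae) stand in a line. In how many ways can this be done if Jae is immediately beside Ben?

240

Glue Jae and Ben into one block (2 internal orders), leaving 5 units to arrange in a row.
So the count is 2·(5)! = 240.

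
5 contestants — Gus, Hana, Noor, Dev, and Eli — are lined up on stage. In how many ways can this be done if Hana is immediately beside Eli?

48

Treat {Hana, Eli} as a single unit. There are 4 units to order, and the pair itself can be ordered 2 ways.
So the count is 2·(4)! = 48.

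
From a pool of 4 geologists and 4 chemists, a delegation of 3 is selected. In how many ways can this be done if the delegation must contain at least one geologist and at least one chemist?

48

Unrestricted: C(8,3) = 56 ways to pick any 3 of the 8.
Subtract selections that omit an entire group: no geologists → C(4,3) = 4; no chemists → C(4,3) = 4.
Both groups omitted at once is impossible, so 56 − 8 = 48.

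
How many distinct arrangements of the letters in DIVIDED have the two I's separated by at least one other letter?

Total arrangements of DIVIDED: 7!/(3!·2!) = 420.
If the two I's are adjacent, glue them into one block, leaving 6 items to arrange: (6)!/(3!) = 120 ways.
Hence 420 − 120 = 300.

300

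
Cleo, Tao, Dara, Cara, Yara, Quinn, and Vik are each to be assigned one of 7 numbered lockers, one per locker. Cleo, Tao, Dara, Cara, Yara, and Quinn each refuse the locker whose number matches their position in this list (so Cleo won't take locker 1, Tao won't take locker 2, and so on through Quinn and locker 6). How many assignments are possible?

2119

Let Aᵢ (for 1 ≤ i ≤ 6) be the placements that put person i in their forbidden locker. Any j of these fix j positions, leaving (7−j)! ways to fill the rest, and there are C(6,j) ways to pick which j.
By inclusion–exclusion, the number of valid placements is Σ_{j=0}^{6} (−1)^j C(6,j)·(7−j)!.
Computing: 5040 − 4320 + 1800 − 480 + 90 − 12 + 1 = 2119.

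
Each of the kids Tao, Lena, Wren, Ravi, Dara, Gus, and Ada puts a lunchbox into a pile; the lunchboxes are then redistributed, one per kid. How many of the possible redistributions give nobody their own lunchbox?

1854

This is the derangement count D_7: permutations of 7 items with no fixed point.
By inclusion–exclusion this is Σ_{j=0}^{7} (−1)^j C(7,j)·(7−j)!.
Computing: 5040 − 5040 + 2520 − 840 + 210 − 42 + 7 − 1 = 1854.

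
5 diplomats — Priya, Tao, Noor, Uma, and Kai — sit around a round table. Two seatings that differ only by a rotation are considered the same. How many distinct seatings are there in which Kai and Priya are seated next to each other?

Glue Kai and Priya into a block (2 internal orders). Seating 4 units around a circle gives (3)! arrangements.
So 2 × (3)! = 2 × 6 = 12.

12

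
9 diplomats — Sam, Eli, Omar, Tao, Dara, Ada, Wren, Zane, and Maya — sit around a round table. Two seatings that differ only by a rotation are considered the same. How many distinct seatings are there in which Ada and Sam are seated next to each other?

Glue Ada and Sam into a block (2 internal orders). Seating 8 units around a circle gives (7)! arrangements.
So 2 × (7)! = 2 × 5040 = 10080.

10080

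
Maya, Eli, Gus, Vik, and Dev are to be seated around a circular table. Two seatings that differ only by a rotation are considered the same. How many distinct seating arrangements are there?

Around a circle, 5 distinct people have 5!/5 = (4)! = 24 rotationally distinct seatings.

24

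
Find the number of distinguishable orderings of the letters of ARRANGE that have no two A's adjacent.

Total arrangements of ARRANGE: 7!/(2!·2!) = 1260.
Arrangements with the A's together: treat AA as one letter, giving (6)!/(2!) = 360.
Hence 1260 − 360 = 900.

900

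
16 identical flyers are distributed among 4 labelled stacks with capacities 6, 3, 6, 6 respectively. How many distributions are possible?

Without the upper bounds there are C(19,3) = 969 ways to split 16 among 4 stacks.
Subtract solutions that violate a single cap (substitute x_i' = x_i − (cap_i+1)): x_1 ≥ 7 gives C(12,3) = 220; x_2 ≥ 4 gives C(15,3) = 455; x_3 ≥ 7 gives C(12,3) = 220; x_4 ≥ 7 gives C(12,3) = 220. Together 1115.
Add back pairs where two caps are both exceeded: 56 + 10 + 10 + 56 + 56 + 10 = 198.
By inclusion–exclusion the count is 969 − 1115 + 198 = 52.

52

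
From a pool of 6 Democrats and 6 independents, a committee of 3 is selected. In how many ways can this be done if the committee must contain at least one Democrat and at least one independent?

With no constraint there are C(12,3) = 220 possible selections.
Selections missing a whole group: no Democrats → C(6,3) = 20; no independents → C(6,3) = 20.
Both groups omitted at once is impossible, so 220 − 40 = 180.

180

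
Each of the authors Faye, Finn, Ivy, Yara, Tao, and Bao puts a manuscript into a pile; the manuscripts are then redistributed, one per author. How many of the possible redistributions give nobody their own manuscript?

This is the derangement count D_6: permutations of 6 items with no fixed point.
By inclusion–exclusion this is Σ_{j=0}^{6} (−1)^j C(6,j)·(6−j)!.
Computing: 720 − 720 + 360 − 120 + 30 − 6 + 1 = 265.

265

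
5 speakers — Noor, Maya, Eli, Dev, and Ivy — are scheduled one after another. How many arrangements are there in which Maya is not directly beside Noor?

Of the 5! = 120 arrangements, those with Maya and Noor adjacent number 2 × 4! = 48 (treat the pair as a block with 2 internal orders).
So 120 − 48 = 72 arrangements keep them apart.

72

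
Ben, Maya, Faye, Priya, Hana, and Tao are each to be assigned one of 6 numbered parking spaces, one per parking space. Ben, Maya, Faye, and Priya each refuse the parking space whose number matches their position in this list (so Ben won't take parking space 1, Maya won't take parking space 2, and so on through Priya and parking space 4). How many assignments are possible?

362

Let Aᵢ (for 1 ≤ i ≤ 4) be the placements that put person i in their forbidden parking space. Any j of these fix j positions, leaving (6−j)! ways to fill the rest, and there are C(4,j) ways to pick which j.
By inclusion–exclusion, the number of valid placements is Σ_{j=0}^{4} (−1)^j C(4,j)·(6−j)!.
Computing: 720 − 480 + 144 − 24 + 2 = 362.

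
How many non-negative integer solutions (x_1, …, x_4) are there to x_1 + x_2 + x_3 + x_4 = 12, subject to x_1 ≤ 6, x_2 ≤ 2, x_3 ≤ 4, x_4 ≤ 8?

By stars and bars, unrestricted non-negative solutions to x_1+…+x_4 = 12 number C(12+3,3) = 455.
Subtract solutions that violate a single cap (substitute x_i' = x_i − (cap_i+1)): x_1 ≥ 7 gives C(8,3) = 56; x_2 ≥ 3 gives C(12,3) = 220; x_3 ≥ 5 gives C(10,3) = 120; x_4 ≥ 9 gives C(6,3) = 20. Together 416.
Add back pairs where two caps are both exceeded: 10 + 1 + 0 + 35 + 1 + 0 = 47.
By inclusion–exclusion the count is 455 − 416 + 47 = 86.

86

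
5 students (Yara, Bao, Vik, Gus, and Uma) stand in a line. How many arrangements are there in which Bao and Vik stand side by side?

Place the 3 others and the Bao-Vik pair as 4 objects in a line; the pair has 2 internal arrangements.
So the count is 2·(4)! = 48.

48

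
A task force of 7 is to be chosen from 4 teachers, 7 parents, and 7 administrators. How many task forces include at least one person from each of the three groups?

27734

With no constraint there are C(18,7) = 31824 possible selections.
Subtract selections that omit an entire group: no teachers → C(14,7) = 3432; no parents → C(11,7) = 330; no administrators → C(11,7) = 330.
Add back selections omitting two groups (i.e. drawn from a single group): C(4,7) + C(7,7) + C(7,7) = 2.
By inclusion–exclusion: 31824 − 4092 + 2 = 27734.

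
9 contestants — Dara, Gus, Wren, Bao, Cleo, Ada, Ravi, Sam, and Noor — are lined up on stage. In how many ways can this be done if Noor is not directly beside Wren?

282240

There are 9! = 362880 arrangements in all. If Noor and Wren are adjacent, merging them into one block gives 2·(8)! = 80640 arrangements.
Complementary counting: 362880 − 80640 = 282240.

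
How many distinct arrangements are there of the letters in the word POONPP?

POONPP has 6 letters with O appearing twice and P appearing 3 times.
Dividing 6! = 720 by 3!·2! = 12 for the repeated letters gives 60.

60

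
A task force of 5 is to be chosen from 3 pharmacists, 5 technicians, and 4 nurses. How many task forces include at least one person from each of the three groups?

Total 5-person selections from all 12: C(12,5) = 792.
Subtract selections that omit an entire group: no pharmacists → C(9,5) = 126; no technicians → C(7,5) = 21; no nurses → C(8,5) = 56.
Add back selections omitting two groups (i.e. drawn from a single group): C(3,5) + C(5,5) + C(4,5) = 1.
By inclusion–exclusion: 792 − 203 + 1 = 590.

590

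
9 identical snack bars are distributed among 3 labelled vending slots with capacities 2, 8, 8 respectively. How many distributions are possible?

25

Without the upper bounds there are C(11,2) = 55 ways to split 9 among 3 vending slots.
Subtract solutions that violate a single cap (substitute x_i' = x_i − (cap_i+1)): x_1 ≥ 3 gives C(8,2) = 28; x_2 ≥ 9 gives C(2,2) = 1; x_3 ≥ 9 gives C(2,2) = 1. Together 30.
No two caps can be exceeded simultaneously, so the pair terms are all 0.
By inclusion–exclusion the count is 55 − 30 + 0 = 25.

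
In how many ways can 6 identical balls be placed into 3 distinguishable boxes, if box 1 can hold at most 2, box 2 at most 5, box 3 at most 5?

By stars and bars, unrestricted non-negative solutions to x_1+…+x_3 = 6 number C(6+2,2) = 28.
Subtract solutions that violate a single cap (substitute x_i' = x_i − (cap_i+1)): x_1 ≥ 3 gives C(5,2) = 10; x_2 ≥ 6 gives C(2,2) = 1; x_3 ≥ 6 gives C(2,2) = 1. Together 12.
No two caps can be exceeded simultaneously, so the pair terms are all 0.
By inclusion–exclusion the count is 28 − 12 + 0 = 16.

16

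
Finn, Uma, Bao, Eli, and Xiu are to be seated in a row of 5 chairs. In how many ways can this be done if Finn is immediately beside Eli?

48

Place the 3 others and the Finn-Eli pair as 4 objects in a line; the pair has 2 internal arrangements.
So the count is 2·(4)! = 48.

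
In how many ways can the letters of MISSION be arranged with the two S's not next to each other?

Total arrangements of MISSION: 7!/(2!·2!) = 1260.
Arrangements with the S's together: treat SS as one letter, giving (6)!/(2!) = 360.
Subtracting, 1260 − 360 = 900 arrangements keep the S's apart.

900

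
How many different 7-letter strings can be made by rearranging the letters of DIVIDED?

DIVIDED has 7 letters with D appearing 3 times and I appearing twice.
So there are 7! / (3!·2!) = 420 distinguishable arrangements.

420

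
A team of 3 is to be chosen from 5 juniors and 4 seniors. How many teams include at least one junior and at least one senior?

With no constraint there are C(9,3) = 84 possible selections.
Selections missing a whole group: no juniors → C(4,3) = 4; no seniors → C(5,3) = 10.
Both groups omitted at once is impossible, so 84 − 14 = 70.

70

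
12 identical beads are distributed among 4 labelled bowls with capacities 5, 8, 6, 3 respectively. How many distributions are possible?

144

Without the upper bounds there are C(15,3) = 455 ways to split 12 among 4 bowls.
Subtract solutions that violate a single cap (substitute x_i' = x_i − (cap_i+1)): x_1 ≥ 6 gives C(9,3) = 84; x_2 ≥ 9 gives C(6,3) = 20; x_3 ≥ 7 gives C(8,3) = 56; x_4 ≥ 4 gives C(11,3) = 165. Together 325.
Add back pairs where two caps are both exceeded: 0 + 0 + 10 + 0 + 0 + 4 = 14.
By inclusion–exclusion the count is 455 − 325 + 14 = 144.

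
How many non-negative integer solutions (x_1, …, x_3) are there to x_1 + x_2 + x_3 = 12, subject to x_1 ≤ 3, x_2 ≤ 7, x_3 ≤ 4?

By stars and bars, unrestricted non-negative solutions to x_1+…+x_3 = 12 number C(12+2,2) = 91.
Subtract solutions that violate a single cap (substitute x_i' = x_i − (cap_i+1)): x_1 ≥ 4 gives C(10,2) = 45; x_2 ≥ 8 gives C(6,2) = 15; x_3 ≥ 5 gives C(9,2) = 36. Together 96.
Add back pairs where two caps are both exceeded: 1 + 10 + 0 = 11.
By inclusion–exclusion the count is 91 − 96 + 11 = 6.

6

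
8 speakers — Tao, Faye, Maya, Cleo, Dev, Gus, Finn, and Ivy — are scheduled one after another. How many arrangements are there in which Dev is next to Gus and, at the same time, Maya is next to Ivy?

Treat {Dev,Gus} as one block (2 orders) and {Maya,Ivy} as another (2 orders).
That leaves 6 units to arrange: 2 × 2 × 6! = 4 × 720 = 2880.

2880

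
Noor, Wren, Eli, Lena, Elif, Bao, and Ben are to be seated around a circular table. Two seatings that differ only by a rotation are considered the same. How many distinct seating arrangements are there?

720

Seat Noor anywhere (absorbing the rotational symmetry), then permute the other 6: (6)! = 720.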